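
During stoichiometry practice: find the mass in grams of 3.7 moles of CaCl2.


M(CaCl2) = 110.98 g/mol
mass = n × M = 3.7 × 110.98 = 410.63 g

410.63 g


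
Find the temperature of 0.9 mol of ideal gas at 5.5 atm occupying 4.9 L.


PV = nRT  (R = 0.08206 L·atm/(mol·K))
T = PV/(nR) = 5.5×4.9/(0.9×0.08206)
= 26.95/0.073854
= 364.91 K

364.91 K


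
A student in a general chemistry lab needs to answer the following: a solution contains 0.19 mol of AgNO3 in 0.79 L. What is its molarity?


M = n/V = 0.19/0.79 = 0.241 mol/L

0.241 M


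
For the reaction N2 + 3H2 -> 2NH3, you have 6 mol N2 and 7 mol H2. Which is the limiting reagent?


Mole ratio available / coefficient:
  N2: 6/1 = 6.000
  H2: 7/3 = 2.333
Smaller ratio is limiting.

H2


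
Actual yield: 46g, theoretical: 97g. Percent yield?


% yield = actual/theoretical × 100
= 46/97 × 100
= 47.42%

47.42%


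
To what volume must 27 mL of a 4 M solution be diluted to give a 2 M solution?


C1V1 = C2V2
4 × 27 = 2 × V2
V2 = 108/2 = 54.0 mL

54.0 mL


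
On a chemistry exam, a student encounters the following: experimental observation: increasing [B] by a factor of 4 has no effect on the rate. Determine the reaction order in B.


rate ∝ [B]^n
rate ∝ [B]^0
Order in B: 0

0


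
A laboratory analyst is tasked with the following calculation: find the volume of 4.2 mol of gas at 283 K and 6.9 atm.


PV = nRT  (R = 0.08206 L·atm/(mol·K))
V = nRT/P = 4.2×0.08206×283/6.9
= 14.136 L

14.136 L


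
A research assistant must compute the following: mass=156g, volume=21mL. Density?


ρ = mass/volume
= 156/21
= 7.429 g/mL

7.429 g/mL


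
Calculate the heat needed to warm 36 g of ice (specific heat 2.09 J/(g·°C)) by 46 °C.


q = mcΔT = 36 × 2.09 × 46
= 3461.04 J

3461.04 J


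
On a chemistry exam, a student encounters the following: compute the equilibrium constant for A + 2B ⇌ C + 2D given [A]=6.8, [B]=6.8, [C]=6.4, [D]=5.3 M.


Kc = [C][D]^2/([A][B]^2)
= (6.4^1 × 5.3^2)/(6.8^1 × 6.8^2)
= 179.776/314.432
= 0.5717

0.5717


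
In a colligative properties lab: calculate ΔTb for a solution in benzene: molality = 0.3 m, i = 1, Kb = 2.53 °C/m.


ΔTb = Kb × m × i
= 2.53 × 0.3 × 1
= 0.759 °C

0.759 °C


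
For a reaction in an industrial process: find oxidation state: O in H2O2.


Peroxide: O is -1
Oxidation number: -1

-1


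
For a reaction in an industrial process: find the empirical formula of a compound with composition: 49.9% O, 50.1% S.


Assume 100 g sample. Moles of each element:
  O: 49.9/16.0 = 3.119 mol
  S: 50.1/32.07 = 1.562 mol
Divide by smallest (1.562):
  O: 3.119/1.562 = 2.0
  S: 1.562/1.562 = 1.0
Empirical formula: SO2

SO2


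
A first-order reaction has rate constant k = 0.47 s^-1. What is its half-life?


t½ = ln2/k = 0.693147/(0.47 s^-1)
= 1.475 s

1.475 s


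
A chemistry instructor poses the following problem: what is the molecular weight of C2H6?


M(C2H6) = 2×12.01 + 6×1.008
= 24.02 + 6.05
= 30.07 g/mol

30.07 g/mol


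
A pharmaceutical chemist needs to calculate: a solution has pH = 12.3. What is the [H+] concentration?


[H+] = 10^(-pH) = 10^(-12.3)
= 5.01×10^-13 M

5.01×10^-13 M


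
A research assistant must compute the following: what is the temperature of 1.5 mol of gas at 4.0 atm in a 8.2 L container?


PV = nRT  (R = 0.08206 L·atm/(mol·K))
T = PV/(nR) = 4.0×8.2/(1.5×0.08206)
= 32.80/0.123090
= 266.47 K

266.47 K


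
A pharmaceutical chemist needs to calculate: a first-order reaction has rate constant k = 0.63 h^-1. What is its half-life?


t½ = ln2/k = 0.693147/(0.63 h^-1)
= 1.100 h

1.100 h


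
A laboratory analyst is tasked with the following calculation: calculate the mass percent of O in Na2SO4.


M(Na2SO4) = 2×22.99 + 1×32.07 + 4×16.0 = 142.05 g/mol
Mass of O = 4 × 16.0 = 64.00 g/mol
% O = 64.00/142.05 × 100 = 45.05%

45.05%


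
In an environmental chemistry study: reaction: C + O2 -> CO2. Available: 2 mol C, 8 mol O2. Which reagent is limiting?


Mole ratio available / coefficient:
  C: 2/1 = 2.000
  O2: 8/1 = 8.000
Smaller ratio is limiting.

C


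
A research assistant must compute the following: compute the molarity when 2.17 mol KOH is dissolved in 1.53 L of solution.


M = n/V = 2.17/1.53 = 1.418 mol/L

1.418 M


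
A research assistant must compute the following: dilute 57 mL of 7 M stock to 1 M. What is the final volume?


C1V1 = C2V2
7 × 57 = 1 × V2
V2 = 399/1 = 399.0 mL

399.0 mL


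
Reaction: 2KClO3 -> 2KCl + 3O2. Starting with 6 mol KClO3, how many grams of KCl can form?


Mole ratio KCl:KClO3 = 2:2
n(KCl) = 6 × 2/2 = 6.000 mol
mass = 6.000 × 74.55 = 447.3 g

447.3 g


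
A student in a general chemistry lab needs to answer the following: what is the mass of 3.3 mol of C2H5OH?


M(C2H5OH) = 46.07 g/mol
mass = n × M = 3.3 × 46.07 = 152.03 g

152.03 g


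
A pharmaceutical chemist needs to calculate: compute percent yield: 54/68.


% yield = actual/theoretical × 100
= 54/68 × 100
= 79.41%

79.41%


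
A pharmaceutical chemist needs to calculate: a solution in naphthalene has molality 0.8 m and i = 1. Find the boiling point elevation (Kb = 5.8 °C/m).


ΔTb = Kb × m × i
= 5.8 × 0.8 × 1
= 4.64 °C

4.64 °C


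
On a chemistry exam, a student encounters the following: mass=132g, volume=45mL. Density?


ρ = mass/volume
= 132/45
= 2.933 g/mL

2.933 g/mL


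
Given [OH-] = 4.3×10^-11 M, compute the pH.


pOH = -log10([OH-]) = -log10(4.3×10^-11)
= 11 - log10(4.3) = 10.37
pH = 14 - pOH = 14 - 10.37 = 3.63

3.63


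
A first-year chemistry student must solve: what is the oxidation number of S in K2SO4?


2(+1) + x + 4(-2) = 0, so x = +6
Oxidation number: +6

+6


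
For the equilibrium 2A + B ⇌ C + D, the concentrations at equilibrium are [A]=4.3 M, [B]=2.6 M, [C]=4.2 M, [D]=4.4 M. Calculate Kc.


Kc = [C][D]/([A]^2[B])
= (4.2^1 × 4.4^1)/(4.3^2 × 2.6^1)
= 18.48/48.074
= 0.3844

0.3844


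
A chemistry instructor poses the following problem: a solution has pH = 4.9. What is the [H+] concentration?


[H+] = 10^(-pH) = 10^(-4.9)
= 1.26×10^-5 M

1.26×10^-5 M


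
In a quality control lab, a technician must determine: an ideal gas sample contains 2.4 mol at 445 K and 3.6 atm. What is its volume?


PV = nRT  (R = 0.08206 L·atm/(mol·K))
V = nRT/P = 2.4×0.08206×445/3.6
= 24.344 L

24.344 L


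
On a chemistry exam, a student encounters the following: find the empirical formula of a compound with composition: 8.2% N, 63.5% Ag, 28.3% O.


Assume 100 g sample. Moles of each element:
  N: 8.2/14.01 = 0.585 mol
  Ag: 63.5/107.87 = 0.589 mol
  O: 28.3/16.0 = 1.769 mol
Divide by smallest (0.585):
  N: 0.585/0.585 = 1.0
  Ag: 0.589/0.585 = 1.01
  O: 1.769/0.585 = 3.02
Empirical formula: AgNO3

AgNO3


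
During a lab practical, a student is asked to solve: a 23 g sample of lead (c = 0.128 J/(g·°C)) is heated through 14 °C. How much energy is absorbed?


q = mcΔT = 23 × 0.128 × 14
= 41.22 J

41.22 J


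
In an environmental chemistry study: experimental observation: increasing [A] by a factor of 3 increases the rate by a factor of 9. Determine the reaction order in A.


rate ∝ [A]^n
3^n = 9 → n = 2
Order in A: 2

2


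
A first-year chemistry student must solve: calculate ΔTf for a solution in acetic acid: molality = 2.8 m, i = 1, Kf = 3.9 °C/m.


ΔTf = Kf × m × i
= 3.9 × 2.8 × 1
= 10.92 °C

10.92 °C


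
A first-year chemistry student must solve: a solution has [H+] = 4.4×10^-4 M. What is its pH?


pH = -log10([H+]) = -log10(4.4×10^-4)
= 4 - log10(4.4)
= 4 - 0.64
= 3.36

3.36


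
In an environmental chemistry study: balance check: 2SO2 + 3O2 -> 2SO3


Equation: 2SO2 + 3O2 -> 2SO3
Check atoms: O: 10≠6, S: 2=2
Not balanced

No, not balanced


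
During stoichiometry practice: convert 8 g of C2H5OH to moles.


M(C2H5OH) = 46.07 g/mol
n = mass/M = 8/46.07 = 0.1736 mol

0.1736 mol


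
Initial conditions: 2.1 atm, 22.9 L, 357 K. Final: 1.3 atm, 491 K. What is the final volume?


P1V1/T1 = P2V2/T2
V2 = P1V1T2/(T1P2)
= 2.1×22.9×491/(357×1.3)
= 50.877 L

50.877 L


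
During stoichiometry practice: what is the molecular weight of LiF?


M(LiF) = 1×6.94 + 1×19.0
= 6.94 + 19.0
= 25.94 g/mol

25.94 g/mol


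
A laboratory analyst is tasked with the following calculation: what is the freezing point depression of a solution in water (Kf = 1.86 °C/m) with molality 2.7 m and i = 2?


ΔTf = Kf × m × i
= 1.86 × 2.7 × 2
= 10.044 °C

10.044 °C


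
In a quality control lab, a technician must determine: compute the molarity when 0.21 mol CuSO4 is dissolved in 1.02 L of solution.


M = n/V = 0.21/1.02 = 0.206 mol/L

0.206 M


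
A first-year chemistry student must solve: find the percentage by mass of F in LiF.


M(LiF) = 1×6.94 + 1×19.0 = 25.94 g/mol
Mass of F = 1 × 19.0 = 19.00 g/mol
% F = 19.00/25.94 × 100 = 73.25%

73.25%


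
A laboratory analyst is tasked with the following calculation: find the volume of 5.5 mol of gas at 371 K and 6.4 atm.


PV = nRT  (R = 0.08206 L·atm/(mol·K))
V = nRT/P = 5.5×0.08206×371/6.4
= 26.163 L

26.163 L


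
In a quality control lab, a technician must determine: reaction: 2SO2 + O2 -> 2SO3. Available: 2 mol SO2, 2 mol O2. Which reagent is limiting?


Mole ratio available / coefficient:
  SO2: 2/2 = 1.000
  O2: 2/1 = 2.000
Smaller ratio is limiting.

SO2


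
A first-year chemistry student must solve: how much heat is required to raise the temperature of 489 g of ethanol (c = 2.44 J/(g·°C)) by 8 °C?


q = mcΔT = 489 × 2.44 × 8
= 9545.28 J

9545.28 J


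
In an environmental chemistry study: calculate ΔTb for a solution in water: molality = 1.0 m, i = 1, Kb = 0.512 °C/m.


ΔTb = Kb × m × i
= 0.512 × 1.0 × 1
= 0.512 °C

0.512 °C


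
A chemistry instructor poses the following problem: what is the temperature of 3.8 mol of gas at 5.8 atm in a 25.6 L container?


PV = nRT  (R = 0.08206 L·atm/(mol·K))
T = PV/(nR) = 5.8×25.6/(3.8×0.08206)
= 148.48/0.311828
= 476.16 K

476.16 K


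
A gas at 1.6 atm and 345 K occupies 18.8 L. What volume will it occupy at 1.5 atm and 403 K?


P1V1/T1 = P2V2/T2
V2 = P1V1T2/(T1P2)
= 1.6×18.8×403/(345×1.5)
= 23.425 L

23.425 L


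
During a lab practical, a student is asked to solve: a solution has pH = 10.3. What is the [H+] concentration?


[H+] = 10^(-pH) = 10^(-10.3)
= 5.01×10^-11 M

5.01×10^-11 M


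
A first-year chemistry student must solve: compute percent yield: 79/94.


% yield = actual/theoretical × 100
= 79/94 × 100
= 84.04%

84.04%


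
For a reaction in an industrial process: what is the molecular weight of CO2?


M(CO2) = 1×12.01 + 2×16.0
= 12.01 + 32.0
= 44.01 g/mol

44.01 g/mol


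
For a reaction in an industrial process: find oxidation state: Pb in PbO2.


x + 2(-2) = 0, so x = +4
Oxidation number: +4

+4


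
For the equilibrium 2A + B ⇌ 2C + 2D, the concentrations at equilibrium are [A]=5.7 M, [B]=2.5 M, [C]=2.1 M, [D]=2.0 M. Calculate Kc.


Kc = [C]^2[D]^2/([A]^2[B])
= (2.1^2 × 2.0^2)/(5.7^2 × 2.5^1)
= 17.64/81.225
= 0.2172

0.2172


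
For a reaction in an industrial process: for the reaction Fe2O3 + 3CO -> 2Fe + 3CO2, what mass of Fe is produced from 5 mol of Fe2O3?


Mole ratio Fe:Fe2O3 = 2:1
n(Fe) = 5 × 2/1 = 10.000 mol
mass = 10.000 × 55.85 = 558.5 g

558.5 g


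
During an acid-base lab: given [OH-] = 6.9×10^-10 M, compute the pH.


pOH = -log10([OH-]) = -log10(6.9×10^-10)
= 10 - log10(6.9) = 9.16
pH = 14 - pOH = 14 - 9.16 = 4.84

4.84


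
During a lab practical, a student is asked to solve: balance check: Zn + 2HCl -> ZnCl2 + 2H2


Equation: Zn + 2HCl -> ZnCl2 + 2H2
Check atoms: Cl: 2=2, H: 2≠4, Zn: 1=1
Not balanced

No, not balanced


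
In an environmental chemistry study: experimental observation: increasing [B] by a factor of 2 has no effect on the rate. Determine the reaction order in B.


rate ∝ [B]^n
rate ∝ [B]^0
Order in B: 0

0


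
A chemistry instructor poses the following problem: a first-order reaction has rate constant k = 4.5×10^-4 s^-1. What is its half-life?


t½ = ln2/k = 0.693147/(4.5×10^-4 s^-1)
= 1540 s

1540 s


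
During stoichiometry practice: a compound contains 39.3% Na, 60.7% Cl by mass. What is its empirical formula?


Assume 100 g sample. Moles of each element:
  Na: 39.3/22.99 = 1.709 mol
  Cl: 60.7/35.45 = 1.712 mol
Divide by smallest (1.709):
  Na: 1.709/1.709 = 1.0
  Cl: 1.712/1.709 = 1.0
Empirical formula: NaCl

NaCl


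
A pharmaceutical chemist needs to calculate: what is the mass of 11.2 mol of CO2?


M(CO2) = 44.01 g/mol
mass = n × M = 11.2 × 44.01 = 492.91 g

492.91 g


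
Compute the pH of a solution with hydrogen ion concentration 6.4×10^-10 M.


pH = -log10([H+]) = -log10(6.4×10^-10)
= 10 - log10(6.4)
= 10 - 0.81
= 9.19

9.19


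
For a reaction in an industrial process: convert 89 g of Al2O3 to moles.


M(Al2O3) = 101.96 g/mol
n = mass/M = 89/101.96 = 0.8729 mol

0.8729 mol


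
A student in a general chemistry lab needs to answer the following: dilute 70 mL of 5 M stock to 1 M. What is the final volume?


C1V1 = C2V2
5 × 70 = 1 × V2
V2 = 350/1 = 350.0 mL

350.0 mL


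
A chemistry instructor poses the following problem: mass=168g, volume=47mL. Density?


ρ = mass/volume
= 168/47
= 3.574 g/mL

3.574 g/mL


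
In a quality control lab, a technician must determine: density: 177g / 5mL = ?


ρ = mass/volume
= 177/5
= 35.4 g/mL

35.4 g/mL


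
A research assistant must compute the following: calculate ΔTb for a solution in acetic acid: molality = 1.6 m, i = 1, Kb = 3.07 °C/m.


ΔTb = Kb × m × i
= 3.07 × 1.6 × 1
= 4.912 °C

4.912 °C


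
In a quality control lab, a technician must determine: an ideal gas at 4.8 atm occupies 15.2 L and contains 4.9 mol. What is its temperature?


PV = nRT  (R = 0.08206 L·atm/(mol·K))
T = PV/(nR) = 4.8×15.2/(4.9×0.08206)
= 72.96/0.402094
= 181.45 K

181.45 K


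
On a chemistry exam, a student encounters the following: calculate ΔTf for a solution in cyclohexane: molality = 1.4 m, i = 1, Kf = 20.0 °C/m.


ΔTf = Kf × m × i
= 20.0 × 1.4 × 1
= 28.0 °C

28.0 °C


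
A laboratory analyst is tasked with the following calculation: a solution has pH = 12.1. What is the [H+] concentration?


[H+] = 10^(-pH) = 10^(-12.1)
= 7.94×10^-13 M

7.94×10^-13 M


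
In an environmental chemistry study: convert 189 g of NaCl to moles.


M(NaCl) = 58.44 g/mol
n = mass/M = 189/58.44 = 3.2341 mol

3.2341 mol


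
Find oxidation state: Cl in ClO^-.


x + (-2) = -1, so x = +1
Oxidation number: +1

+1


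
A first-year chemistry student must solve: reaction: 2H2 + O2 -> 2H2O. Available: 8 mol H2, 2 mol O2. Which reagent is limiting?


Mole ratio available / coefficient:
  H2: 8/2 = 4.000
  O2: 2/1 = 2.000
Smaller ratio is limiting.

O2


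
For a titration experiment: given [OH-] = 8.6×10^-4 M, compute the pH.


pOH = -log10([OH-]) = -log10(8.6×10^-4)
= 4 - log10(8.6) = 3.07
pH = 14 - pOH = 14 - 3.07 = 10.93

10.93


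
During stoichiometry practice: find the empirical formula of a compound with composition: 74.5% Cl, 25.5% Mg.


Assume 100 g sample. Moles of each element:
  Cl: 74.5/35.45 = 2.102 mol
  Mg: 25.5/24.31 = 1.049 mol
Divide by smallest (1.049):
  Cl: 2.102/1.049 = 2.0
  Mg: 1.049/1.049 = 1.0
Empirical formula: MgCl2

MgCl2


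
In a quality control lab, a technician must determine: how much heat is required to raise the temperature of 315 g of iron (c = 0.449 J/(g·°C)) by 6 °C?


q = mcΔT = 315 × 0.449 × 6
= 848.61 J

848.61 J


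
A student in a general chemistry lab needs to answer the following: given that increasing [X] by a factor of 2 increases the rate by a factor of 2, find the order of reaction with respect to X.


rate ∝ [X]^n
2^n = 2 → n = 1
Order in X: 1

1


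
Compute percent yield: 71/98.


% yield = actual/theoretical × 100
= 71/98 × 100
= 72.45%

72.45%


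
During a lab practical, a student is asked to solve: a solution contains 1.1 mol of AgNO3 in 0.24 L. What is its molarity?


M = n/V = 1.1/0.24 = 4.583 mol/L

4.583 M


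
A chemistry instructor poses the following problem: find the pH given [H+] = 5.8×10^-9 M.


pH = -log10([H+]) = -log10(5.8×10^-9)
= 9 - log10(5.8)
= 9 - 0.76
= 8.24

8.24


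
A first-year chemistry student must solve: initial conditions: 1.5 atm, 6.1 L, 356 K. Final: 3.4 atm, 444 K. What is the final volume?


P1V1/T1 = P2V2/T2
V2 = P1V1T2/(T1P2)
= 1.5×6.1×444/(356×3.4)
= 3.356 L

3.356 L


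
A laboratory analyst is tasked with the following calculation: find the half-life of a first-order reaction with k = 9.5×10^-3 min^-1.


t½ = ln2/k = 0.693147/(9.5×10^-3 min^-1)
= 72.96 min

72.96 min


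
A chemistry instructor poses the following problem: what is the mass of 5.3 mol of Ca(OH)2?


M(Ca(OH)2) = 74.1 g/mol
mass = n × M = 5.3 × 74.1 = 392.73 g

392.73 g


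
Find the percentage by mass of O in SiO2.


M(SiO2) = 1×28.09 + 2×16.0 = 60.09 g/mol
Mass of O = 2 × 16.0 = 32.00 g/mol
% O = 32.00/60.09 × 100 = 53.25%

53.25%


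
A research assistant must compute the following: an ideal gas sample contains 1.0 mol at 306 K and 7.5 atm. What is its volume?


PV = nRT  (R = 0.08206 L·atm/(mol·K))
V = nRT/P = 1.0×0.08206×306/7.5
= 3.348 L

3.348 L


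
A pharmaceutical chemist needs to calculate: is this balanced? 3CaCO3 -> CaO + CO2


Equation: 3CaCO3 -> CaO + CO2
Check atoms: C: 3≠1, Ca: 3≠1, O: 9≠3
Not balanced

No, not balanced


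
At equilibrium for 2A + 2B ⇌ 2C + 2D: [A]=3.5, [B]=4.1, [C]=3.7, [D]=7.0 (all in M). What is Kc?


Kc = [C]^2[D]^2/([A]^2[B]^2)
= (3.7^2 × 7.0^2)/(3.5^2 × 4.1^2)
= 670.81/205.9225
= 3.258

3.258


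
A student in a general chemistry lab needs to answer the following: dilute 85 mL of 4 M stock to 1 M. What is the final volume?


C1V1 = C2V2
4 × 85 = 1 × V2
V2 = 340/1 = 340.0 mL

340.0 mL


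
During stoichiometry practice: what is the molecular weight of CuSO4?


M(CuSO4) = 1×63.55 + 1×32.07 + 4×16.0
= 63.55 + 32.07 + 64.0
= 159.62 g/mol

159.62 g/mol


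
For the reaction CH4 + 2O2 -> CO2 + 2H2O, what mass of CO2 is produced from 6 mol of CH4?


Mole ratio CO2:CH4 = 1:1
n(CO2) = 6 × 1/1 = 6.000 mol
mass = 6.000 × 44.01 = 264.06 g

264.06 g


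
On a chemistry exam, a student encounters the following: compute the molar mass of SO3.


M(SO3) = 1×32.07 + 3×16.0
= 32.07 + 48.0
= 80.07 g/mol

80.07 g/mol


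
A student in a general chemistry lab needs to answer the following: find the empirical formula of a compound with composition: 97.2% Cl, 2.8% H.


Assume 100 g sample. Moles of each element:
  Cl: 97.2/35.45 = 2.742 mol
  H: 2.8/1.008 = 2.778 mol
Divide by smallest (2.742):
  Cl: 2.742/2.742 = 1.0
  H: 2.778/2.742 = 1.01
Empirical formula: HCl

HCl


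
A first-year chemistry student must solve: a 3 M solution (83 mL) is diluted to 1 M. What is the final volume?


C1V1 = C2V2
3 × 83 = 1 × V2
V2 = 249/1 = 249.0 mL

249.0 mL


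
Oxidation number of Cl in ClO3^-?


x + 3(-2) = -1, so x = +5
Oxidation number: +5

+5


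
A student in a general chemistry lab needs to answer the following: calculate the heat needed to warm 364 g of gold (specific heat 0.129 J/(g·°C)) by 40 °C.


q = mcΔT = 364 × 0.129 × 40
= 1878.24 J

1878.24 J


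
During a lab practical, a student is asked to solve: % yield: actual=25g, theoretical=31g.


% yield = actual/theoretical × 100
= 25/31 × 100
= 80.65%

80.65%


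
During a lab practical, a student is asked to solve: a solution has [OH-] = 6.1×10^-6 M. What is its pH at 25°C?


pOH = -log10([OH-]) = -log10(6.1×10^-6)
= 6 - log10(6.1) = 5.21
pH = 14 - pOH = 14 - 5.21 = 8.79

8.79


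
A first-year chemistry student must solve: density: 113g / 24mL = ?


ρ = mass/volume
= 113/24
= 4.708 g/mL

4.708 g/mL


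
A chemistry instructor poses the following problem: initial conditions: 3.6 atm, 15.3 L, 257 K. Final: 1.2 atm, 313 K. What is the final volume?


P1V1/T1 = P2V2/T2
V2 = P1V1T2/(T1P2)
= 3.6×15.3×313/(257×1.2)
= 55.902 L

55.902 L


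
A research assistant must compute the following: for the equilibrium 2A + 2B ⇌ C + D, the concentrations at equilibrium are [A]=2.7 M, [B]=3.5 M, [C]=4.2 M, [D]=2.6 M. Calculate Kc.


Kc = [C][D]/([A]^2[B]^2)
= (4.2^1 × 2.6^1)/(2.7^2 × 3.5^2)
= 10.92/89.3025
= 0.1223

0.1223


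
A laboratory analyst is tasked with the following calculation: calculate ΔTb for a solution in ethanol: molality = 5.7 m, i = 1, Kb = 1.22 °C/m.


ΔTb = Kb × m × i
= 1.22 × 5.7 × 1
= 6.954 °C

6.954 °C


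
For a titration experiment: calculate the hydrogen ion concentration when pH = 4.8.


[H+] = 10^(-pH) = 10^(-4.8)
= 1.58×10^-5 M

1.58×10^-5 M


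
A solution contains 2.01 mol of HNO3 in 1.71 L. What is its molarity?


M = n/V = 2.01/1.71 = 1.175 mol/L

1.175 M


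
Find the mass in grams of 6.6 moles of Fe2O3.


M(Fe2O3) = 159.7 g/mol
mass = n × M = 6.6 × 159.7 = 1054.02 g

1054.02 g


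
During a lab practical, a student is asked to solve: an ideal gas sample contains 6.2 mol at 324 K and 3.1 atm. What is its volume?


PV = nRT  (R = 0.08206 L·atm/(mol·K))
V = nRT/P = 6.2×0.08206×324/3.1
= 53.175 L

53.175 L


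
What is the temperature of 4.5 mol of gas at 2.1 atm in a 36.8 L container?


PV = nRT  (R = 0.08206 L·atm/(mol·K))
T = PV/(nR) = 2.1×36.8/(4.5×0.08206)
= 77.28/0.369270
= 209.28 K

209.28 K


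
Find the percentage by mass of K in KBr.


M(KBr) = 1×39.1 + 1×79.9 = 119.00 g/mol
Mass of K = 1 × 39.1 = 39.10 g/mol
% K = 39.10/119.00 × 100 = 32.86%

32.86%


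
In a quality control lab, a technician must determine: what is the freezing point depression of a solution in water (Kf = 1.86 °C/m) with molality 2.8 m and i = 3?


ΔTf = Kf × m × i
= 1.86 × 2.8 × 3
= 15.624 °C

15.624 °C


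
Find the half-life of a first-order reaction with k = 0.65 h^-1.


t½ = ln2/k = 0.693147/(0.65 h^-1)
= 1.066 h

1.066 h


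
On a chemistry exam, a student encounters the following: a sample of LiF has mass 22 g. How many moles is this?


M(LiF) = 25.94 g/mol
n = mass/M = 22/25.94 = 0.8481 mol

0.8481 mol


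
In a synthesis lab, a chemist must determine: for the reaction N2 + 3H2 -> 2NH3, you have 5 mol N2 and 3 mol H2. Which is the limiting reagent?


Mole ratio available / coefficient:
  N2: 5/1 = 5.000
  H2: 3/3 = 1.000
Smaller ratio is limiting.

H2


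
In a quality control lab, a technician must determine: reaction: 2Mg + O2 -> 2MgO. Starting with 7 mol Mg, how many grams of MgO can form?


Mole ratio MgO:Mg = 2:2
n(MgO) = 7 × 2/2 = 7.000 mol
mass = 7.000 × 40.31 = 282.17 g

282.17 g


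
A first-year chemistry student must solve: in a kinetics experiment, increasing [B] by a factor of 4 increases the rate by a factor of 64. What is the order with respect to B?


rate ∝ [B]^n
4^n = 64 → n = 3
Order in B: 3

3


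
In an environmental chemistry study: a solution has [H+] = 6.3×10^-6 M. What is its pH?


pH = -log10([H+]) = -log10(6.3×10^-6)
= 6 - log10(6.3)
= 6 - 0.8
= 5.2

5.2


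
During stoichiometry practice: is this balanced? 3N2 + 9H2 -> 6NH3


Equation: 3N2 + 9H2 -> 6NH3
Check atoms: H: 18=18, N: 6=6
Balanced

Yes, balanced


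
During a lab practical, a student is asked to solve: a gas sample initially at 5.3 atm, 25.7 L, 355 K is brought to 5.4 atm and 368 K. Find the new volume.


P1V1/T1 = P2V2/T2
V2 = P1V1T2/(T1P2)
= 5.3×25.7×368/(355×5.4)
= 26.148 L

26.148 L


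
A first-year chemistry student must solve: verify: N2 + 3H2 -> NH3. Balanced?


Equation: N2 + 3H2 -> NH3
Check atoms: H: 6≠3, N: 2≠1
Not balanced

No, not balanced


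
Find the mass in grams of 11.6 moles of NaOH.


M(NaOH) = 40.0 g/mol
mass = n × M = 11.6 × 40.0 = 464.00 g

464.00 g


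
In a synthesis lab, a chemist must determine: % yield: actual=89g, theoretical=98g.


% yield = actual/theoretical × 100
= 89/98 × 100
= 90.82%

90.82%


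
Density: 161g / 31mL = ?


ρ = mass/volume
= 161/31
= 5.194 g/mL

5.194 g/mL


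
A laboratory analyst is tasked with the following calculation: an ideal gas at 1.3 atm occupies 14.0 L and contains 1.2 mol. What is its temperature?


PV = nRT  (R = 0.08206 L·atm/(mol·K))
T = PV/(nR) = 1.3×14.0/(1.2×0.08206)
= 18.20/0.098472
= 184.82 K

184.82 K


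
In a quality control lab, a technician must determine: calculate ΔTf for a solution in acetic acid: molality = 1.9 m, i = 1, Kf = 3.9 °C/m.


ΔTf = Kf × m × i
= 3.9 × 1.9 × 1
= 7.41 °C

7.41 °C


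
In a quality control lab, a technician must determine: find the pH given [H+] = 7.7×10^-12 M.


pH = -log10([H+]) = -log10(7.7×10^-12)
= 12 - log10(7.7)
= 12 - 0.89
= 11.11

11.11


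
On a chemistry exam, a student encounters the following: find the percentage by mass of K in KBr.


M(KBr) = 1×39.1 + 1×79.9 = 119.00 g/mol
Mass of K = 1 × 39.1 = 39.10 g/mol
% K = 39.10/119.00 × 100 = 32.86%

32.86%


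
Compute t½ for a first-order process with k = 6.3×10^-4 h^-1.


t½ = ln2/k = 0.693147/(6.3×10^-4 h^-1)
= 1100 h

1100 h


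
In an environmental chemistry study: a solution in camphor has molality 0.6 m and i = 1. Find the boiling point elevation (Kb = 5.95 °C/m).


ΔTb = Kb × m × i
= 5.95 × 0.6 × 1
= 3.57 °C

3.57 °C


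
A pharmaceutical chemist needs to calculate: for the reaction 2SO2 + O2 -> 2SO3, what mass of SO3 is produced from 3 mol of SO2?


Mole ratio SO3:SO2 = 2:2
n(SO3) = 3 × 2/2 = 3.000 mol
mass = 3.000 × 80.07 = 240.21 g

240.21 g


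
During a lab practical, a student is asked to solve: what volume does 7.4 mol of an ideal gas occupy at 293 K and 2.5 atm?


PV = nRT  (R = 0.08206 L·atm/(mol·K))
V = nRT/P = 7.4×0.08206×293/2.5
= 71.169 L

71.169 L


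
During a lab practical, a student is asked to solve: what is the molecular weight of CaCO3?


M(CaCO3) = 1×40.08 + 1×12.01 + 3×16.0
= 40.08 + 12.01 + 48.0
= 100.09 g/mol

100.09 g/mol


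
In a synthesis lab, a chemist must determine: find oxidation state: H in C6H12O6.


H is +1 with nonmetals
Oxidation number: +1

+1


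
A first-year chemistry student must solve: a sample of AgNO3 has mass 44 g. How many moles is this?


M(AgNO3) = 169.88 g/mol
n = mass/M = 44/169.88 = 0.259 mol

0.259 mol


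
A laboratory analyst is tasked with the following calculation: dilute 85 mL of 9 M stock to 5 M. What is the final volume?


C1V1 = C2V2
9 × 85 = 5 × V2
V2 = 765/5 = 153.0 mL

153.0 mL


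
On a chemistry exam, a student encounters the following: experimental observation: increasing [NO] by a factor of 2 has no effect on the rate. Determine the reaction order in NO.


rate ∝ [NO]^n
rate ∝ [NO]^0
Order in NO: 0

0


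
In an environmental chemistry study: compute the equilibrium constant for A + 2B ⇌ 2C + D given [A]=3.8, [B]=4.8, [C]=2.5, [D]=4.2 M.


Kc = [C]^2[D]/([A][B]^2)
= (2.5^2 × 4.2^1)/(3.8^1 × 4.8^2)
= 26.25/87.552
= 0.2998

0.2998


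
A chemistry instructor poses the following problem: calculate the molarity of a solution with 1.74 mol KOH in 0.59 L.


M = n/V = 1.74/0.59 = 2.949 mol/L

2.949 M


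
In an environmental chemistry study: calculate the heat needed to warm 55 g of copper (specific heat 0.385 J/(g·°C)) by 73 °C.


q = mcΔT = 55 × 0.385 × 73
= 1545.78 J

1545.78 J


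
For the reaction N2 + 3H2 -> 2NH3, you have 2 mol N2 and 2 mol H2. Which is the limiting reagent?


Mole ratio available / coefficient:
  N2: 2/1 = 2.000
  H2: 2/3 = 0.667
Smaller ratio is limiting.

H2


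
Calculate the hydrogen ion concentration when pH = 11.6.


[H+] = 10^(-pH) = 10^(-11.6)
= 2.51×10^-12 M

2.51×10^-12 M


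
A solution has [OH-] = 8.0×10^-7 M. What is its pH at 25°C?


pOH = -log10([OH-]) = -log10(8.0×10^-7)
= 7 - log10(8.0) = 6.1
pH = 14 - pOH = 14 - 6.1 = 7.9

7.9


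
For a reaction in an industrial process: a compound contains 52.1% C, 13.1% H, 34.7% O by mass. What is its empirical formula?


Assume 100 g sample. Moles of each element:
  C: 52.1/12.01 = 4.338 mol
  H: 13.1/1.008 = 12.996 mol
  O: 34.7/16.0 = 2.169 mol
Divide by smallest (2.169):
  C: 4.338/2.169 = 2.0
  H: 12.996/2.169 = 5.99
  O: 2.169/2.169 = 1.0
Empirical formula: C2H6O

C2H6O


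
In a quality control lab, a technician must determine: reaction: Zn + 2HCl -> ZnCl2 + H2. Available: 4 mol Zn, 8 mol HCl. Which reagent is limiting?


Mole ratio available / coefficient:
  Zn: 4/1 = 4.000
  HCl: 8/2 = 4.000
Smaller ratio is limiting.

neither (stoichiometric); Zn and HCl are fully consumed


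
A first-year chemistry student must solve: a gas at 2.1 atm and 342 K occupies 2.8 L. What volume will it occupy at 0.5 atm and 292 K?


P1V1/T1 = P2V2/T2
V2 = P1V1T2/(T1P2)
= 2.1×2.8×292/(342×0.5)
= 10.041 L

10.041 L


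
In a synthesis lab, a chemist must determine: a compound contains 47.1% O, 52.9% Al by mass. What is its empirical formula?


Assume 100 g sample. Moles of each element:
  O: 47.1/16.0 = 2.944 mol
  Al: 52.9/26.98 = 1.961 mol
Divide by smallest (1.961):
  O: 2.944/1.961 = 1.5
  Al: 1.961/1.961 = 1.0
Multiply all ratios by 2 to obtain whole numbers.
Empirical formula: Al2O3

Al2O3


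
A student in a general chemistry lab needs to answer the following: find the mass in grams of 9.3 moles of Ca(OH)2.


M(Ca(OH)2) = 74.1 g/mol
mass = n × M = 9.3 × 74.1 = 689.13 g

689.13 g


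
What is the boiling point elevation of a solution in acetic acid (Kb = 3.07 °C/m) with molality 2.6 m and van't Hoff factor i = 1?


ΔTb = Kb × m × i
= 3.07 × 2.6 × 1
= 7.982 °C

7.982 °C


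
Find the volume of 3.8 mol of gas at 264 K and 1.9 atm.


PV = nRT  (R = 0.08206 L·atm/(mol·K))
V = nRT/P = 3.8×0.08206×264/1.9
= 43.328 L

43.328 L


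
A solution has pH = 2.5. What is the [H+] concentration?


[H+] = 10^(-pH) = 10^(-2.5)
= 3.16×10^-3 M

3.16×10^-3 M


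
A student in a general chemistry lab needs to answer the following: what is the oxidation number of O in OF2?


F is always -1; 2(-1) + x = 0, so O = +2
Oxidation number: +2

+2


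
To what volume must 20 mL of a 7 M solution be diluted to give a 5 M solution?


C1V1 = C2V2
7 × 20 = 5 × V2
V2 = 140/5 = 28.0 mL

28.0 mL


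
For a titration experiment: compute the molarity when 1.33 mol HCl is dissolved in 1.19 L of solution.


M = n/V = 1.33/1.19 = 1.118 mol/L

1.118 M


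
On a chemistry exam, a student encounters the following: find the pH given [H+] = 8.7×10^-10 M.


pH = -log10([H+]) = -log10(8.7×10^-10)
= 10 - log10(8.7)
= 10 - 0.94
= 9.06

9.06


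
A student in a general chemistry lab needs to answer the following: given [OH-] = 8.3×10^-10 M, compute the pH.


pOH = -log10([OH-]) = -log10(8.3×10^-10)
= 10 - log10(8.3) = 9.08
pH = 14 - pOH = 14 - 9.08 = 4.92

4.92


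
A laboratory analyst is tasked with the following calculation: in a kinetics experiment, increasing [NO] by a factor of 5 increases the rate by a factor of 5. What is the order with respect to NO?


rate ∝ [NO]^n
5^n = 5 → n = 1
Order in NO: 1

1


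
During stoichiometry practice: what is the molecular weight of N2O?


M(N2O) = 2×14.01 + 1×16.0
= 28.02 + 16.0
= 44.02 g/mol

44.02 g/mol


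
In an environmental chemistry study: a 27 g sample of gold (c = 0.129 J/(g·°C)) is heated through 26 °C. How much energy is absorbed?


q = mcΔT = 27 × 0.129 × 26
= 90.56 J

90.56 J


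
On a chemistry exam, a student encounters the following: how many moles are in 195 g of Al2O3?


M(Al2O3) = 101.96 g/mol
n = mass/M = 195/101.96 = 1.9125 mol

1.9125 mol


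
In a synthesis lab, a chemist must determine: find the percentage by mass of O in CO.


M(CO) = 1×12.01 + 1×16.0 = 28.01 g/mol
Mass of O = 1 × 16.0 = 16.00 g/mol
% O = 16.00/28.01 × 100 = 57.12%

57.12%


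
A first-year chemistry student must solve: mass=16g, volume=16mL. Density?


ρ = mass/volume
= 16/16
= 1.0 g/mL

1.0 g/mL


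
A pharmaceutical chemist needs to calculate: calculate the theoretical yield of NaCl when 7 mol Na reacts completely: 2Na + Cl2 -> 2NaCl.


Mole ratio NaCl:Na = 2:2
n(NaCl) = 7 × 2/2 = 7.000 mol
mass = 7.000 × 58.44 = 409.08 g

409.08 g


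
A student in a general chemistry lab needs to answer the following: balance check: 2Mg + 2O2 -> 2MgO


Equation: 2Mg + 2O2 -> 2MgO
Check atoms: Mg: 2=2, O: 4≠2
Not balanced

No, not balanced


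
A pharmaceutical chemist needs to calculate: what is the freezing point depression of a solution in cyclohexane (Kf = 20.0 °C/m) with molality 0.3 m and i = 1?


ΔTf = Kf × m × i
= 20.0 × 0.3 × 1
= 6.0 °C

6.0 °C


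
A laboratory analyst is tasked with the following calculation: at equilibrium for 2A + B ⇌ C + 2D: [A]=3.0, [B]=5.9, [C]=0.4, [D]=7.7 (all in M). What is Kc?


Kc = [C][D]^2/([A]^2[B])
= (0.4^1 × 7.7^2)/(3.0^2 × 5.9^1)
= 23.716/53.1
= 0.4466

0.4466


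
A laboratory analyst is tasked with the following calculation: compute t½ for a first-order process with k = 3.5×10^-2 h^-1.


t½ = ln2/k = 0.693147/(3.5×10^-2 h^-1)
= 19.80 h

19.80 h


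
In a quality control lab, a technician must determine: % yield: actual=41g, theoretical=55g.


% yield = actual/theoretical × 100
= 41/55 × 100
= 74.55%

74.55%


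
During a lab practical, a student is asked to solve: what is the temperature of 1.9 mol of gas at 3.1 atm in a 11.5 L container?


PV = nRT  (R = 0.08206 L·atm/(mol·K))
T = PV/(nR) = 3.1×11.5/(1.9×0.08206)
= 35.65/0.155914
= 228.65 K

228.65 K


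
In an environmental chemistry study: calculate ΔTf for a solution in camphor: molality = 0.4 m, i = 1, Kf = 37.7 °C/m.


ΔTf = Kf × m × i
= 37.7 × 0.4 × 1
= 15.08 °C

15.08 °C


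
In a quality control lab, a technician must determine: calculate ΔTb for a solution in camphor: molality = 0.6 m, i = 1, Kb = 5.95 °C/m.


ΔTb = Kb × m × i
= 5.95 × 0.6 × 1
= 3.57 °C

3.57 °C


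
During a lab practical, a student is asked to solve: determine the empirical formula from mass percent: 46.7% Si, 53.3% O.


Assume 100 g sample. Moles of each element:
  Si: 46.7/28.09 = 1.663 mol
  O: 53.3/16.0 = 3.331 mol
Divide by smallest (1.663):
  Si: 1.663/1.663 = 1.0
  O: 3.331/1.663 = 2.0
Empirical formula: SiO2

SiO2


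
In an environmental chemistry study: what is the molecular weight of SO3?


M(SO3) = 1×32.07 + 3×16.0
= 32.07 + 48.0
= 80.07 g/mol

80.07 g/mol


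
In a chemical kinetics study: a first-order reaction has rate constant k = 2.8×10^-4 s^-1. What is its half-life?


t½ = ln2/k = 0.693147/(2.8×10^-4 s^-1)
= 2476 s

2476 s


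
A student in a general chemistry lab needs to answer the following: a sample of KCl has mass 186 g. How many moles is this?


M(KCl) = 74.55 g/mol
n = mass/M = 186/74.55 = 2.495 mol

2.495 mol


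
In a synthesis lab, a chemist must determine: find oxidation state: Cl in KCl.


halide: -1
Oxidation number: -1

-1


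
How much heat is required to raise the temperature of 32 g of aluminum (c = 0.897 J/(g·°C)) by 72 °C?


q = mcΔT = 32 × 0.897 × 72
= 2066.69 J

2066.69 J


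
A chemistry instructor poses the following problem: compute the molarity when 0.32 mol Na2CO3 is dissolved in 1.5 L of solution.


M = n/V = 0.32/1.5 = 0.213 mol/L

0.213 M


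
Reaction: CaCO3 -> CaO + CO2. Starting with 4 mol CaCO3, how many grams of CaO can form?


Mole ratio CaO:CaCO3 = 1:1
n(CaO) = 4 × 1/1 = 4.000 mol
mass = 4.000 × 56.08 = 224.32 g

224.32 g


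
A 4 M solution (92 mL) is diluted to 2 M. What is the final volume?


C1V1 = C2V2
4 × 92 = 2 × V2
V2 = 368/2 = 184.0 mL

184.0 mL


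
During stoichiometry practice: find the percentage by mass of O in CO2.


M(CO2) = 1×12.01 + 2×16.0 = 44.01 g/mol
Mass of O = 2 × 16.0 = 32.00 g/mol
% O = 32.00/44.01 × 100 = 72.71%

72.71%


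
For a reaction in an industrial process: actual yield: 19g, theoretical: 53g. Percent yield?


% yield = actual/theoretical × 100
= 19/53 × 100
= 35.85%

35.85%


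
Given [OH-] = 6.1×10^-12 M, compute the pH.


pOH = -log10([OH-]) = -log10(6.1×10^-12)
= 12 - log10(6.1) = 11.21
pH = 14 - pOH = 14 - 11.21 = 2.79

2.79


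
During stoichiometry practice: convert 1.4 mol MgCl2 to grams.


M(MgCl2) = 95.21 g/mol
mass = n × M = 1.4 × 95.21 = 133.29 g

133.29 g


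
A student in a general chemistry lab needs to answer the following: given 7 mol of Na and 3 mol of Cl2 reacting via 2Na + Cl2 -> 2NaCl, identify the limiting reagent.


Mole ratio available / coefficient:
  Na: 7/2 = 3.500
  Cl2: 3/1 = 3.000
Smaller ratio is limiting.

Cl2


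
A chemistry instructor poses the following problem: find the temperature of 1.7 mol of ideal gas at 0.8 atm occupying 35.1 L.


PV = nRT  (R = 0.08206 L·atm/(mol·K))
T = PV/(nR) = 0.8×35.1/(1.7×0.08206)
= 28.08/0.139502
= 201.29 K

201.29 K


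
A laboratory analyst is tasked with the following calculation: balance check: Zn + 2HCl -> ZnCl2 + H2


Equation: Zn + 2HCl -> ZnCl2 + H2
Check atoms: Cl: 2=2, H: 2=2, Zn: 1=1
Balanced

Yes, balanced


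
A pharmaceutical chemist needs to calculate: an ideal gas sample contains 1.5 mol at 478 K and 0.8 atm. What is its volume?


PV = nRT  (R = 0.08206 L·atm/(mol·K))
V = nRT/P = 1.5×0.08206×478/0.8
= 73.546 L

73.546 L


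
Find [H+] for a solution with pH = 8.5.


[H+] = 10^(-pH) = 10^(-8.5)
= 3.16×10^-9 M

3.16×10^-9 M


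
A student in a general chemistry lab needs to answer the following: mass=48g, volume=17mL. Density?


ρ = mass/volume
= 48/17
= 2.824 g/mL

2.824 g/mL


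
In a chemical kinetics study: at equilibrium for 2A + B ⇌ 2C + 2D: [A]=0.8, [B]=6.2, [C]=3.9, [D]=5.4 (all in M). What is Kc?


Kc = [C]^2[D]^2/([A]^2[B])
= (3.9^2 × 5.4^2)/(0.8^2 × 6.2^1)
= 443.5236/3.968
= 111.8

111.8


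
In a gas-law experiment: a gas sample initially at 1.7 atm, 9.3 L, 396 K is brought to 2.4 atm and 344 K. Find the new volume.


P1V1/T1 = P2V2/T2
V2 = P1V1T2/(T1P2)
= 1.7×9.3×344/(396×2.4)
= 5.722 L

5.722 L


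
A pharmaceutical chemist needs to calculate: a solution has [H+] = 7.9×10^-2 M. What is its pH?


pH = -log10([H+]) = -log10(7.9×10^-2)
= 2 - log10(7.9)
= 2 - 0.9
= 1.1

1.1


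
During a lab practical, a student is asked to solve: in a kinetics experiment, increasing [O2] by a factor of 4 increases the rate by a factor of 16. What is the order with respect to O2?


rate ∝ [O2]^n
4^n = 16 → n = 2
Order in O2: 2

2


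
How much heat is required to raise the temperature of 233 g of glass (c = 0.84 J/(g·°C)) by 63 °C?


q = mcΔT = 233 × 0.84 × 63
= 12330.36 J

12330.36 J


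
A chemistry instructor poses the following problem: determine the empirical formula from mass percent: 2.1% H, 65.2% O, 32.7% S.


Assume 100 g sample. Moles of each element:
  H: 2.1/1.008 = 2.083 mol
  O: 65.2/16.0 = 4.075 mol
  S: 32.7/32.07 = 1.02 mol
Divide by smallest (1.02):
  H: 2.083/1.02 = 2.04
  O: 4.075/1.02 = 4.0
  S: 1.02/1.02 = 1.0
Empirical formula: H2SO4

H2SO4


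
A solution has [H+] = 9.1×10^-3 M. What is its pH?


pH = -log10([H+]) = -log10(9.1×10^-3)
= 3 - log10(9.1)
= 3 - 0.96
= 2.04

2.04
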